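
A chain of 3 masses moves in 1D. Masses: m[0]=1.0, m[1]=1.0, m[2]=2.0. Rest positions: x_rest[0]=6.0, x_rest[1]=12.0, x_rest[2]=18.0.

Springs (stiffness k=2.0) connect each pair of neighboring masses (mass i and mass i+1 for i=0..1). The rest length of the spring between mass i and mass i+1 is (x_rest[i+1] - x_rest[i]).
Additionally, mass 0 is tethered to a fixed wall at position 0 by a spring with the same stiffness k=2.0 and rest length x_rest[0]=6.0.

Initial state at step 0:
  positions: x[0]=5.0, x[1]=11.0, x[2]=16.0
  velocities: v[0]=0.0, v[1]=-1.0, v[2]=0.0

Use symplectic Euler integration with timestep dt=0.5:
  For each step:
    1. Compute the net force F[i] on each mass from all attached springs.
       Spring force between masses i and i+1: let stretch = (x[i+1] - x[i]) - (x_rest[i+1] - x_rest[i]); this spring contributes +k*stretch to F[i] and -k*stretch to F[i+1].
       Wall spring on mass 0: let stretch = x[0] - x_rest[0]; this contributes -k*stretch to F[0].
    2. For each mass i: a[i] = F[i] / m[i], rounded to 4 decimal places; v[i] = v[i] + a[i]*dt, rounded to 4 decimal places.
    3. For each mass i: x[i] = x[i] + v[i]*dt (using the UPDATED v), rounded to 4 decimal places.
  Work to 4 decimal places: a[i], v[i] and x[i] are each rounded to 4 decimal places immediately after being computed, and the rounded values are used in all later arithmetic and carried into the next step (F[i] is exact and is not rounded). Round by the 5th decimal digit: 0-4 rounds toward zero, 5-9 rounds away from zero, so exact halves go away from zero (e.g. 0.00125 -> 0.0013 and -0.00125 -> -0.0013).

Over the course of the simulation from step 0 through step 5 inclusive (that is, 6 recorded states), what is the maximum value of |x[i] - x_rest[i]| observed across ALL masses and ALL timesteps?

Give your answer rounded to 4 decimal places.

Answer: 2.1250

Derivation:
Step 0: x=[5.0000 11.0000 16.0000] v=[0.0000 -1.0000 0.0000]
Step 1: x=[5.5000 10.0000 16.2500] v=[1.0000 -2.0000 0.5000]
Step 2: x=[5.5000 9.8750 16.4375] v=[0.0000 -0.2500 0.3750]
Step 3: x=[4.9375 10.8438 16.4844] v=[-1.1250 1.9375 0.0938]
Step 4: x=[4.8594 11.6797 16.6212] v=[-0.1562 1.6718 0.2735]
Step 5: x=[5.7618 11.5762 17.0226] v=[1.8047 -0.2070 0.8028]
Max displacement = 2.1250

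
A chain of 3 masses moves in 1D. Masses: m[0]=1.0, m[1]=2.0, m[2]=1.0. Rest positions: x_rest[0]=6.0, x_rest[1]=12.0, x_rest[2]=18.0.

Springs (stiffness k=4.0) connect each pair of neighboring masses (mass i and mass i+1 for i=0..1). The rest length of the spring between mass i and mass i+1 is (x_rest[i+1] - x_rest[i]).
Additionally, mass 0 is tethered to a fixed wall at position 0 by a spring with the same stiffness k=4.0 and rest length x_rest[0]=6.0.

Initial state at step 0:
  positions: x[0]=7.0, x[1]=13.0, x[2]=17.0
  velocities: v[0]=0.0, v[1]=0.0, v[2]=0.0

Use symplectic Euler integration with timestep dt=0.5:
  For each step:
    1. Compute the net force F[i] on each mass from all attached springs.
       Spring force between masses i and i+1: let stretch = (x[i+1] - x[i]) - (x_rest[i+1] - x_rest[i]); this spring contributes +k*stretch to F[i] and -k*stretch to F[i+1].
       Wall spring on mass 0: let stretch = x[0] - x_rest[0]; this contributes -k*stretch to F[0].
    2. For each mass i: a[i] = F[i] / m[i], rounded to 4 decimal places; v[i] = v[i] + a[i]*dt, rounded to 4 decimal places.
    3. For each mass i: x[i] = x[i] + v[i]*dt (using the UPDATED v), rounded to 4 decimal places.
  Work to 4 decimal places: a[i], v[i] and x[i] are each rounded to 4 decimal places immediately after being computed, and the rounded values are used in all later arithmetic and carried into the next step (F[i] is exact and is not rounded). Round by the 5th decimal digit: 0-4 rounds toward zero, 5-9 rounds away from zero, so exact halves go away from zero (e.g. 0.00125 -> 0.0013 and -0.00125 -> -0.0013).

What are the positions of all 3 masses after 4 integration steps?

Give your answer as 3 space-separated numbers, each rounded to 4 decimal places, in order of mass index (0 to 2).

Step 0: x=[7.0000 13.0000 17.0000] v=[0.0000 0.0000 0.0000]
Step 1: x=[6.0000 12.0000 19.0000] v=[-2.0000 -2.0000 4.0000]
Step 2: x=[5.0000 11.5000 20.0000] v=[-2.0000 -1.0000 2.0000]
Step 3: x=[5.5000 12.0000 18.5000] v=[1.0000 1.0000 -3.0000]
Step 4: x=[7.0000 12.5000 16.5000] v=[3.0000 1.0000 -4.0000]

Answer: 7.0000 12.5000 16.5000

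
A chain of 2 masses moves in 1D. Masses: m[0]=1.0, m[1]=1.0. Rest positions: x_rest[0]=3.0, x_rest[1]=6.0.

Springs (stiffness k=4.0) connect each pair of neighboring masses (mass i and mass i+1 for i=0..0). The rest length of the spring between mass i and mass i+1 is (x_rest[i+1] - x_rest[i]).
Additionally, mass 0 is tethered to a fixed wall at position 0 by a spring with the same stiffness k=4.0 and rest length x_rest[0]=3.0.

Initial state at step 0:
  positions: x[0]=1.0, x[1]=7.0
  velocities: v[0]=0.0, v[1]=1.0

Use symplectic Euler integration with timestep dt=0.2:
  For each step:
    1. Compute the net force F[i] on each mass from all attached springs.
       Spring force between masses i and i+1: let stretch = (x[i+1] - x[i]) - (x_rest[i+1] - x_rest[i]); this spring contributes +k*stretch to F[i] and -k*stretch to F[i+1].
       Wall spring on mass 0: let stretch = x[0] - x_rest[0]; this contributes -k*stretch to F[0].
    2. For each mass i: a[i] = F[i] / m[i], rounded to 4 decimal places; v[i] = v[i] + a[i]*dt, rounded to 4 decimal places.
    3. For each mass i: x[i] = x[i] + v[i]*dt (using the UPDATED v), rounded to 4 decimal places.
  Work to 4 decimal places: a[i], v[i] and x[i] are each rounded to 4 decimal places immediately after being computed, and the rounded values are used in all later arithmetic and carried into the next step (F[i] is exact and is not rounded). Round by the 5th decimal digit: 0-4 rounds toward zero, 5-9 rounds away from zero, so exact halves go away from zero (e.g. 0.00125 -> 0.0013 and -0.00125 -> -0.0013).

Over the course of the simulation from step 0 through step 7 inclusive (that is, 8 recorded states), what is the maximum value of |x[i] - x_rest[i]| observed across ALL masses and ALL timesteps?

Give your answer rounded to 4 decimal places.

Answer: 2.1589

Derivation:
Step 0: x=[1.0000 7.0000] v=[0.0000 1.0000]
Step 1: x=[1.8000 6.7200] v=[4.0000 -1.4000]
Step 2: x=[3.0992 6.1328] v=[6.4960 -2.9360]
Step 3: x=[4.3879 5.5402] v=[6.4435 -2.9629]
Step 4: x=[5.1589 5.2433] v=[3.8550 -1.4847]
Step 5: x=[5.1180 5.4129] v=[-0.2046 0.8478]
Step 6: x=[4.3054 6.0153] v=[-4.0631 3.0119]
Step 7: x=[3.0775 6.8241] v=[-6.1395 4.0440]
Max displacement = 2.1589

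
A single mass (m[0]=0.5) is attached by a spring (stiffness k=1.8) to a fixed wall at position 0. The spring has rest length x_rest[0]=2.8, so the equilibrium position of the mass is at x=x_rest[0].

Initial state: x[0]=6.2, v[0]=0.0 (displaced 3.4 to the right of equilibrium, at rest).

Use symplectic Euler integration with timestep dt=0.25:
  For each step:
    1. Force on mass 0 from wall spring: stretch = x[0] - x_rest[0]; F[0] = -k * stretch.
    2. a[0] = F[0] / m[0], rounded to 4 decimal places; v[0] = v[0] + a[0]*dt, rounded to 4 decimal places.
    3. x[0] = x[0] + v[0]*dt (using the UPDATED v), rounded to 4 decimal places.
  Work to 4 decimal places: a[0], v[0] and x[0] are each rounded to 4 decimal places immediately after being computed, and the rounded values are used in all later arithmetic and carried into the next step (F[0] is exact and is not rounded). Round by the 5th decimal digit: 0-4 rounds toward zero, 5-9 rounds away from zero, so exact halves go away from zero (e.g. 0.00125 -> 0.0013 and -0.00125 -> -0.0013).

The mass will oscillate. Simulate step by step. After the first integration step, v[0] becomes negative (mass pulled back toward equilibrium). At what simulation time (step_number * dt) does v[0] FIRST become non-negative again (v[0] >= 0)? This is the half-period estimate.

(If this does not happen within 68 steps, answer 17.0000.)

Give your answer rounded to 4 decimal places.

Answer: 1.7500

Derivation:
Step 0: x=[6.2000] v=[0.0000]
Step 1: x=[5.4350] v=[-3.0600]
Step 2: x=[4.0771] v=[-5.4315]
Step 3: x=[2.4319] v=[-6.5809]
Step 4: x=[0.8695] v=[-6.2496]
Step 5: x=[-0.2586] v=[-4.5122]
Step 6: x=[-0.6985] v=[-1.7595]
Step 7: x=[-0.3512] v=[1.3892]
First v>=0 after going negative at step 7, time=1.7500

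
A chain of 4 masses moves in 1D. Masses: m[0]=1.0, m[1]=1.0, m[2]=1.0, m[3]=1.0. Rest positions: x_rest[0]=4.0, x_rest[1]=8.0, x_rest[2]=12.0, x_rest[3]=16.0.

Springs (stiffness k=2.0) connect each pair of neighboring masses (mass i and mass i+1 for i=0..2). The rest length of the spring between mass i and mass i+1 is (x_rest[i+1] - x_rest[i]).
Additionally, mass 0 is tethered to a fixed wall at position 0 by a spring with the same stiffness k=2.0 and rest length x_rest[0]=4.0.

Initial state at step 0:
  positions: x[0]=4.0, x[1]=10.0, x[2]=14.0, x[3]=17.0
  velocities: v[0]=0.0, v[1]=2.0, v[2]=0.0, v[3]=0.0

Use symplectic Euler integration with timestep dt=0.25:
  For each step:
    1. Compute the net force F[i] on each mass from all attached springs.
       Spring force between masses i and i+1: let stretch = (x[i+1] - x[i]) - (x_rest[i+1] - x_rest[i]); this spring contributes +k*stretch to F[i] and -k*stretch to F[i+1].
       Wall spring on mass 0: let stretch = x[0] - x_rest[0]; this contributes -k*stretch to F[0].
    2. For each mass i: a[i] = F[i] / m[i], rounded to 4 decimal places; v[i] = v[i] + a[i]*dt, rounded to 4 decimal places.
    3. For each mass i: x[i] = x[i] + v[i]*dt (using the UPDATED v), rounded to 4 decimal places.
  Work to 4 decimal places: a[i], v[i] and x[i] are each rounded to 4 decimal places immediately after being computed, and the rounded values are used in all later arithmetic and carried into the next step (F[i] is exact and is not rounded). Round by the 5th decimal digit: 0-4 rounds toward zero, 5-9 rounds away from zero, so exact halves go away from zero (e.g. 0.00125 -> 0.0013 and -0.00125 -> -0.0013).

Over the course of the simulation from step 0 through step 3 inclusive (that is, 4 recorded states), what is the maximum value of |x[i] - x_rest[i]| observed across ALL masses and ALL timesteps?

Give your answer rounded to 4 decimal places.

Answer: 2.2500

Derivation:
Step 0: x=[4.0000 10.0000 14.0000 17.0000] v=[0.0000 2.0000 0.0000 0.0000]
Step 1: x=[4.2500 10.2500 13.8750 17.1250] v=[1.0000 1.0000 -0.5000 0.5000]
Step 2: x=[4.7188 10.2031 13.7031 17.3438] v=[1.8750 -0.1875 -0.6875 0.8750]
Step 3: x=[5.2833 9.9082 13.5488 17.6075] v=[2.2578 -1.1797 -0.6172 1.0547]
Max displacement = 2.2500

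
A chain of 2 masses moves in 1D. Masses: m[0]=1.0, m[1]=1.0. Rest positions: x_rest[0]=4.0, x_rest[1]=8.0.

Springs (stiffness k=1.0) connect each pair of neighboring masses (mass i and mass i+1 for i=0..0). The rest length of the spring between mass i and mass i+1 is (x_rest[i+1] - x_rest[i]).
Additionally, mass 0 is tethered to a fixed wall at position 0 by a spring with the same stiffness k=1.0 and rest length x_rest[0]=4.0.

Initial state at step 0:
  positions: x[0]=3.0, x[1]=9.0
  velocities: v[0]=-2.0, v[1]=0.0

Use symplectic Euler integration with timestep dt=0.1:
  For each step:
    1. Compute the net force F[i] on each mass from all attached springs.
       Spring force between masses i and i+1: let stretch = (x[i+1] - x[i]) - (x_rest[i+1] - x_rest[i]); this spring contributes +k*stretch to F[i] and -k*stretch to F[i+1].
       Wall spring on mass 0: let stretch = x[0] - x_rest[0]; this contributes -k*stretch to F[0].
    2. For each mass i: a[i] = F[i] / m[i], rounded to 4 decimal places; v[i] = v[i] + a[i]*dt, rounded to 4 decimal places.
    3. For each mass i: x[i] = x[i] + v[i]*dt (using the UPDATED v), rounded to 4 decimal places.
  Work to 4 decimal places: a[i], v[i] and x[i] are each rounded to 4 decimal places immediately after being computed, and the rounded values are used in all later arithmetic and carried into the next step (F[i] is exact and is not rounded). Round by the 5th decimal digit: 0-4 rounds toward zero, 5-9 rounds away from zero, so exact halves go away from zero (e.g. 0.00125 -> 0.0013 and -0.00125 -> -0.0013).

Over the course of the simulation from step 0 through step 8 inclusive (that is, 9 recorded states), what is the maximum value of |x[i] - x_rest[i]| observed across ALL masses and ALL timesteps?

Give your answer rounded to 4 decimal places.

Answer: 1.4995

Derivation:
Step 0: x=[3.0000 9.0000] v=[-2.0000 0.0000]
Step 1: x=[2.8300 8.9800] v=[-1.7000 -0.2000]
Step 2: x=[2.6932 8.9385] v=[-1.3680 -0.4150]
Step 3: x=[2.5919 8.8746] v=[-1.0128 -0.6395]
Step 4: x=[2.5275 8.7878] v=[-0.6437 -0.8678]
Step 5: x=[2.5005 8.6784] v=[-0.2704 -1.0938]
Step 6: x=[2.5102 8.5472] v=[0.0973 -1.3116]
Step 7: x=[2.5552 8.3957] v=[0.4500 -1.5153]
Step 8: x=[2.6331 8.2258] v=[0.7785 -1.6994]
Max displacement = 1.4995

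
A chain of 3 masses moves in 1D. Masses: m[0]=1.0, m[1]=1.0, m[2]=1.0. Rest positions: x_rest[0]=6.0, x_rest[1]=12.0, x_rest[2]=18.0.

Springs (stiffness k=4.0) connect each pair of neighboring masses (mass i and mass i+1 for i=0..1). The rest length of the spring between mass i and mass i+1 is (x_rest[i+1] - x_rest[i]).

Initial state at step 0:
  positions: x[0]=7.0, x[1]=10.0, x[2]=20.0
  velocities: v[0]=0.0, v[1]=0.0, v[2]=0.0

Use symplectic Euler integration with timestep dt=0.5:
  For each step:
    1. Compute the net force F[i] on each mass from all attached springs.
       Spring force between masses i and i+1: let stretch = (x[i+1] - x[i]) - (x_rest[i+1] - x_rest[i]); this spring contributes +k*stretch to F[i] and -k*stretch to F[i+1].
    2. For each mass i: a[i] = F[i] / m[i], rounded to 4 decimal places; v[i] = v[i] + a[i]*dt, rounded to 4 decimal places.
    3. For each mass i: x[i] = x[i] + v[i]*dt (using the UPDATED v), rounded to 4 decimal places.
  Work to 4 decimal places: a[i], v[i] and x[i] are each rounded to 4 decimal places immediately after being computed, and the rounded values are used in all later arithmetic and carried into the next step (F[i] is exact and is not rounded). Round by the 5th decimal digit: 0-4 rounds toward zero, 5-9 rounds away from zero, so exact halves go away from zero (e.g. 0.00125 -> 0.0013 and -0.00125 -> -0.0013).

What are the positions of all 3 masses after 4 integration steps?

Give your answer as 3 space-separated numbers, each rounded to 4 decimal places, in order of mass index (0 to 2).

Step 0: x=[7.0000 10.0000 20.0000] v=[0.0000 0.0000 0.0000]
Step 1: x=[4.0000 17.0000 16.0000] v=[-6.0000 14.0000 -8.0000]
Step 2: x=[8.0000 10.0000 19.0000] v=[8.0000 -14.0000 6.0000]
Step 3: x=[8.0000 10.0000 19.0000] v=[0.0000 0.0000 0.0000]
Step 4: x=[4.0000 17.0000 16.0000] v=[-8.0000 14.0000 -6.0000]

Answer: 4.0000 17.0000 16.0000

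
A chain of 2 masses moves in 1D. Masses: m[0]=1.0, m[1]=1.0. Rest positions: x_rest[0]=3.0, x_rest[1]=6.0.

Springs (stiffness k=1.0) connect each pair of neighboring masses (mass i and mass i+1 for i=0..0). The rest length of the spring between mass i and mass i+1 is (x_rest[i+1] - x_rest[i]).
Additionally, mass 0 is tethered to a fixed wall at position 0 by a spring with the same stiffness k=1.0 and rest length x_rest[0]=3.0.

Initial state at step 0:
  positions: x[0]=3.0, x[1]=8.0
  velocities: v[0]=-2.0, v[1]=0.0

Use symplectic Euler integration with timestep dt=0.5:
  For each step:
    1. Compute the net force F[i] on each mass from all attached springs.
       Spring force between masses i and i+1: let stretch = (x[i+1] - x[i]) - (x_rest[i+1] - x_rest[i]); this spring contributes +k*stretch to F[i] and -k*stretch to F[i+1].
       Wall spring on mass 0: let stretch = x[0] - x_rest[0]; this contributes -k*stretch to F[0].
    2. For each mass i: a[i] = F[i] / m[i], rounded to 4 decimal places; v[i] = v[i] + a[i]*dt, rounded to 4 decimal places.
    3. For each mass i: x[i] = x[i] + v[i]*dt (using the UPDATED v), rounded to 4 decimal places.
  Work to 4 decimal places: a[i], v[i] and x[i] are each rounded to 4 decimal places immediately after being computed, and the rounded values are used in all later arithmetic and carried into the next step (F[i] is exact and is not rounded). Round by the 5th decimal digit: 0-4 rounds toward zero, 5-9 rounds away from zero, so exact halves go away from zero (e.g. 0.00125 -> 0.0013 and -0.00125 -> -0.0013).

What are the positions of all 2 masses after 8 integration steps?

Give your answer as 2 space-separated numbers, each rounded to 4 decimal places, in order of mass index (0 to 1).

Step 0: x=[3.0000 8.0000] v=[-2.0000 0.0000]
Step 1: x=[2.5000 7.5000] v=[-1.0000 -1.0000]
Step 2: x=[2.6250 6.5000] v=[0.2500 -2.0000]
Step 3: x=[3.0625 5.2813] v=[0.8750 -2.4375]
Step 4: x=[3.2891 4.2579] v=[0.4532 -2.0469]
Step 5: x=[2.9356 3.7423] v=[-0.7070 -1.0313]
Step 6: x=[2.0499 3.7750] v=[-1.7715 0.0654]
Step 7: x=[1.0830 4.1265] v=[-1.9339 0.7029]
Step 8: x=[0.6062 4.4671] v=[-0.9537 0.6812]

Answer: 0.6062 4.4671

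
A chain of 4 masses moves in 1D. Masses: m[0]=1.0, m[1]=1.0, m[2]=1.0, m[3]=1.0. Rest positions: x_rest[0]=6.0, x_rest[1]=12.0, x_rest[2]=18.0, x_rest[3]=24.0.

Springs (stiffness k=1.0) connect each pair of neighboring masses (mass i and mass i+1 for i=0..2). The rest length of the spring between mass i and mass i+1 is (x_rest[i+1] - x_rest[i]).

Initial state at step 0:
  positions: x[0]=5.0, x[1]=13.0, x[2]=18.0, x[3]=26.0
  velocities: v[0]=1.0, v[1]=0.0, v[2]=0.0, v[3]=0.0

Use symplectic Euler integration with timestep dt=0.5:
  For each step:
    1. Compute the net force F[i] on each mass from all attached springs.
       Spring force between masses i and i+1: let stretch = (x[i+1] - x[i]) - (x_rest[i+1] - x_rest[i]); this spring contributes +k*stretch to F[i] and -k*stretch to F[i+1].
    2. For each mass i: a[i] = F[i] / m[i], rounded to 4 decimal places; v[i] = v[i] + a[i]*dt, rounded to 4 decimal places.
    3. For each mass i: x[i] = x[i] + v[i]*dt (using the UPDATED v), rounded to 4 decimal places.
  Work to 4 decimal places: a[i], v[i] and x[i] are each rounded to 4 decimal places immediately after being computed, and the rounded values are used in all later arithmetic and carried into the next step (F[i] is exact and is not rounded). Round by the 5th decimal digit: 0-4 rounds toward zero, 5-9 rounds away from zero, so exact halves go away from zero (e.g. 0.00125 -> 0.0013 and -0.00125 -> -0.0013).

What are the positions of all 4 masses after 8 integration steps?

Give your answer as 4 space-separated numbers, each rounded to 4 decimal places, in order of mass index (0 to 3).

Answer: 8.7388 13.6324 19.5495 24.0799

Derivation:
Step 0: x=[5.0000 13.0000 18.0000 26.0000] v=[1.0000 0.0000 0.0000 0.0000]
Step 1: x=[6.0000 12.2500 18.7500 25.5000] v=[2.0000 -1.5000 1.5000 -1.0000]
Step 2: x=[7.0625 11.5625 19.5625 24.8125] v=[2.1250 -1.3750 1.6250 -1.3750]
Step 3: x=[7.7500 11.7500 19.6875 24.3125] v=[1.3750 0.3750 0.2500 -1.0000]
Step 4: x=[7.9375 12.9219 18.9844 24.1563] v=[0.3750 2.3438 -1.4063 -0.3125]
Step 5: x=[7.8711 14.3634 18.0586 24.2071] v=[-0.1328 2.8829 -1.8516 0.1016]
Step 6: x=[7.9278 15.1056 17.7461 24.2208] v=[0.1134 1.4844 -0.6250 0.0274]
Step 7: x=[8.2790 14.7135 18.3922 24.1158] v=[0.7023 -0.7843 1.2921 -0.2100]
Step 8: x=[8.7388 13.6324 19.5495 24.0799] v=[0.9196 -2.1622 2.3146 -0.0718]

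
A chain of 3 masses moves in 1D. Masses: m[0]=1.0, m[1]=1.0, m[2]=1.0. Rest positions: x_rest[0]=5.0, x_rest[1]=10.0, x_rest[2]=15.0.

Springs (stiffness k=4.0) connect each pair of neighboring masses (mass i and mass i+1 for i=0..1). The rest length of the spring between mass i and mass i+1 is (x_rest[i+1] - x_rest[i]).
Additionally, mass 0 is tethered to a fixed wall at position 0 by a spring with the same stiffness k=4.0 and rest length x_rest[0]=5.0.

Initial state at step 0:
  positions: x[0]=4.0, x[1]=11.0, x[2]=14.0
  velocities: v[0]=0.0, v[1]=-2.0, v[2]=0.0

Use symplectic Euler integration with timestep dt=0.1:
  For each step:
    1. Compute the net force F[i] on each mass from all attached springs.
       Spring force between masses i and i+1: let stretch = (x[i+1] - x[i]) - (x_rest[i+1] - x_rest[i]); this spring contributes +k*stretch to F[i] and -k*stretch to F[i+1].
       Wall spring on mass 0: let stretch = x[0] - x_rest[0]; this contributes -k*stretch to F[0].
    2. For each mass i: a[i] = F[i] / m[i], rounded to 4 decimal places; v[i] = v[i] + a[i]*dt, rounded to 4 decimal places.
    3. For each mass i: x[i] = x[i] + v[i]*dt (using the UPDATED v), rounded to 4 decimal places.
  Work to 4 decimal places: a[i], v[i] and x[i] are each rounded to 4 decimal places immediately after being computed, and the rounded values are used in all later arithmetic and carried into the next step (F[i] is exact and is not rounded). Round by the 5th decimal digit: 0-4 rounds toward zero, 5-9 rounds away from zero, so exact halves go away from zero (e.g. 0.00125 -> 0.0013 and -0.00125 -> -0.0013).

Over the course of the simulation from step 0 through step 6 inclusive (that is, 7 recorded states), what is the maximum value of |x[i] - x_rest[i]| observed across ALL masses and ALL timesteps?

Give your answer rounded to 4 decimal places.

Answer: 1.8536

Derivation:
Step 0: x=[4.0000 11.0000 14.0000] v=[0.0000 -2.0000 0.0000]
Step 1: x=[4.1200 10.6400 14.0800] v=[1.2000 -3.6000 0.8000]
Step 2: x=[4.3360 10.1568 14.2224] v=[2.1600 -4.8320 1.4240]
Step 3: x=[4.6114 9.6034 14.4022] v=[2.7539 -5.5341 1.7978]
Step 4: x=[4.9020 9.0423 14.5900] v=[2.9061 -5.6114 1.8783]
Step 5: x=[5.1621 8.5375 14.7559] v=[2.6014 -5.0484 1.6592]
Step 6: x=[5.3508 8.1464 14.8731] v=[1.8867 -3.9112 1.1718]
Max displacement = 1.8536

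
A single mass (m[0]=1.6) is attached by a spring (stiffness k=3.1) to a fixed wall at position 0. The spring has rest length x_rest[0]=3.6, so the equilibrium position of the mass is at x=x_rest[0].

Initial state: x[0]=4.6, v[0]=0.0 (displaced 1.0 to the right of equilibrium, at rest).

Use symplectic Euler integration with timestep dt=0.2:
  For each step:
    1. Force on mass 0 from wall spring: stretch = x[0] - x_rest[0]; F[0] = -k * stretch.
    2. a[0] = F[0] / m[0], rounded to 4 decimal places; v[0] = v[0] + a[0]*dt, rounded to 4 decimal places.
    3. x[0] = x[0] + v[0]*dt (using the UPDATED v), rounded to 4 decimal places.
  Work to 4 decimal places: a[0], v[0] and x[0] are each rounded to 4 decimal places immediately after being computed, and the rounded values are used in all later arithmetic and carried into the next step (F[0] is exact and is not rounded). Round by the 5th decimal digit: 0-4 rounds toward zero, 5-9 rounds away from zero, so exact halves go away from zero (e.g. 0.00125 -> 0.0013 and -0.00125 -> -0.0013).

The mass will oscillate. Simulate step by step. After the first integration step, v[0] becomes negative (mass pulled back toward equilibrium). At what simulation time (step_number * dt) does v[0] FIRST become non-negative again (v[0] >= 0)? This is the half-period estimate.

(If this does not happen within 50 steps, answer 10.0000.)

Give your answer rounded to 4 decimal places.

Step 0: x=[4.6000] v=[0.0000]
Step 1: x=[4.5225] v=[-0.3875]
Step 2: x=[4.3735] v=[-0.7450]
Step 3: x=[4.1646] v=[-1.0447]
Step 4: x=[3.9119] v=[-1.2635]
Step 5: x=[3.6350] v=[-1.3844]
Step 6: x=[3.3554] v=[-1.3980]
Step 7: x=[3.0948] v=[-1.3032]
Step 8: x=[2.8733] v=[-1.1074]
Step 9: x=[2.7081] v=[-0.8258]
Step 10: x=[2.6121] v=[-0.4802]
Step 11: x=[2.5926] v=[-0.0974]
Step 12: x=[2.6512] v=[0.2930]
First v>=0 after going negative at step 12, time=2.4000

Answer: 2.4000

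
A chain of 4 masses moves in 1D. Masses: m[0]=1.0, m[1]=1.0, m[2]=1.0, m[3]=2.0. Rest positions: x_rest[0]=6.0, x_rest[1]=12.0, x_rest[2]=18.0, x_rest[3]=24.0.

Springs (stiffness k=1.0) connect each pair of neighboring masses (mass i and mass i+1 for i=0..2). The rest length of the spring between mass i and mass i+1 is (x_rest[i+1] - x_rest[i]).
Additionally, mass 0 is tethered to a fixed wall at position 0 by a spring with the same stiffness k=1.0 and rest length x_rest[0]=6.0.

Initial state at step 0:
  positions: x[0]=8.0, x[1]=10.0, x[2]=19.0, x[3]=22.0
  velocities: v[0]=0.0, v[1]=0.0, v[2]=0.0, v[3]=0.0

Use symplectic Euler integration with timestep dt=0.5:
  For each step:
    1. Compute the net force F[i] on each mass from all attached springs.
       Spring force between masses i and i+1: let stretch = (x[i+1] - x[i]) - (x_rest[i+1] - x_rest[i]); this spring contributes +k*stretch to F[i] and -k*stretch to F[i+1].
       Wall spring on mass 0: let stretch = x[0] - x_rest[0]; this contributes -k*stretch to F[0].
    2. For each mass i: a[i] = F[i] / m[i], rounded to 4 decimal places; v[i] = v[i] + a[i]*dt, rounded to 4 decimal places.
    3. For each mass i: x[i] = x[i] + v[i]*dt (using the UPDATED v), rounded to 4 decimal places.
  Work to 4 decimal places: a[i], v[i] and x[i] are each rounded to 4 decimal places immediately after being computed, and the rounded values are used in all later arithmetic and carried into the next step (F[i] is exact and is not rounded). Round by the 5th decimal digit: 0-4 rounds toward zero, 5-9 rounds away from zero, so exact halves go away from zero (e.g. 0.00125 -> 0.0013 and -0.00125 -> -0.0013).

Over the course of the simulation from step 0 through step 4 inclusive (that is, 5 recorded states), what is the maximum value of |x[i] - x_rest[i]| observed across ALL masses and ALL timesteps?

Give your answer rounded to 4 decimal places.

Answer: 2.6992

Derivation:
Step 0: x=[8.0000 10.0000 19.0000 22.0000] v=[0.0000 0.0000 0.0000 0.0000]
Step 1: x=[6.5000 11.7500 17.5000 22.3750] v=[-3.0000 3.5000 -3.0000 0.7500]
Step 2: x=[4.6875 13.6250 15.7813 22.8907] v=[-3.6250 3.7500 -3.4375 1.0313]
Step 3: x=[3.9375 13.8047 15.3008 23.2677] v=[-1.5000 0.3594 -0.9610 0.7540]
Step 4: x=[4.6700 11.8916 16.4380 23.3989] v=[1.4649 -3.8262 2.2744 0.2623]
Max displacement = 2.6992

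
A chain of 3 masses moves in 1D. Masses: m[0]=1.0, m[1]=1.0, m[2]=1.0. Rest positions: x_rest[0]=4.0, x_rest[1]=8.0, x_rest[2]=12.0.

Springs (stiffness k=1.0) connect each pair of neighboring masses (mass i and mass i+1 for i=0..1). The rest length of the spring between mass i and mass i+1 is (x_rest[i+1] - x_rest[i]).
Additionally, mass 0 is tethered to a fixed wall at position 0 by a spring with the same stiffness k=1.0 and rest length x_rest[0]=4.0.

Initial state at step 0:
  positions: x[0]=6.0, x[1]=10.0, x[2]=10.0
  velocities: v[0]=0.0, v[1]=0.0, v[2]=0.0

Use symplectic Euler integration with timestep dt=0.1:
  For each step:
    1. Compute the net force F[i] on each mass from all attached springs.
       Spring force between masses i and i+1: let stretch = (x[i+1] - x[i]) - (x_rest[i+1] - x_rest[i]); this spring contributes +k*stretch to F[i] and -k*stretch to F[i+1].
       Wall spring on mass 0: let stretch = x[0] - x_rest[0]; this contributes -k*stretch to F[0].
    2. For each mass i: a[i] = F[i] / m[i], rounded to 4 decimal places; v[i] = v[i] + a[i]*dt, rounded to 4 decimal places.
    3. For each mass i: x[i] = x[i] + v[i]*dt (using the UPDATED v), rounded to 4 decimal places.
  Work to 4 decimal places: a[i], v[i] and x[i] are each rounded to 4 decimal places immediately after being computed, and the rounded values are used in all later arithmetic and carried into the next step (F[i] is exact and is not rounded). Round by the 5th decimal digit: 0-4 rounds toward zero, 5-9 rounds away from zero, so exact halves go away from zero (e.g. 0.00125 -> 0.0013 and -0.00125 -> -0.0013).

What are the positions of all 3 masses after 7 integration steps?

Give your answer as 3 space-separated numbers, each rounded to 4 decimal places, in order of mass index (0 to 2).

Answer: 5.4421 9.0003 11.0229

Derivation:
Step 0: x=[6.0000 10.0000 10.0000] v=[0.0000 0.0000 0.0000]
Step 1: x=[5.9800 9.9600 10.0400] v=[-0.2000 -0.4000 0.4000]
Step 2: x=[5.9400 9.8810 10.1192] v=[-0.4000 -0.7900 0.7920]
Step 3: x=[5.8800 9.7650 10.2360] v=[-0.5999 -1.1603 1.1682]
Step 4: x=[5.8001 9.6148 10.3881] v=[-0.7994 -1.5017 1.5211]
Step 5: x=[5.7003 9.4342 10.5725] v=[-0.9979 -1.8058 1.8438]
Step 6: x=[5.5809 9.2277 10.7855] v=[-1.1945 -2.0654 2.1300]
Step 7: x=[5.4421 9.0003 11.0229] v=[-1.3879 -2.2743 2.3742]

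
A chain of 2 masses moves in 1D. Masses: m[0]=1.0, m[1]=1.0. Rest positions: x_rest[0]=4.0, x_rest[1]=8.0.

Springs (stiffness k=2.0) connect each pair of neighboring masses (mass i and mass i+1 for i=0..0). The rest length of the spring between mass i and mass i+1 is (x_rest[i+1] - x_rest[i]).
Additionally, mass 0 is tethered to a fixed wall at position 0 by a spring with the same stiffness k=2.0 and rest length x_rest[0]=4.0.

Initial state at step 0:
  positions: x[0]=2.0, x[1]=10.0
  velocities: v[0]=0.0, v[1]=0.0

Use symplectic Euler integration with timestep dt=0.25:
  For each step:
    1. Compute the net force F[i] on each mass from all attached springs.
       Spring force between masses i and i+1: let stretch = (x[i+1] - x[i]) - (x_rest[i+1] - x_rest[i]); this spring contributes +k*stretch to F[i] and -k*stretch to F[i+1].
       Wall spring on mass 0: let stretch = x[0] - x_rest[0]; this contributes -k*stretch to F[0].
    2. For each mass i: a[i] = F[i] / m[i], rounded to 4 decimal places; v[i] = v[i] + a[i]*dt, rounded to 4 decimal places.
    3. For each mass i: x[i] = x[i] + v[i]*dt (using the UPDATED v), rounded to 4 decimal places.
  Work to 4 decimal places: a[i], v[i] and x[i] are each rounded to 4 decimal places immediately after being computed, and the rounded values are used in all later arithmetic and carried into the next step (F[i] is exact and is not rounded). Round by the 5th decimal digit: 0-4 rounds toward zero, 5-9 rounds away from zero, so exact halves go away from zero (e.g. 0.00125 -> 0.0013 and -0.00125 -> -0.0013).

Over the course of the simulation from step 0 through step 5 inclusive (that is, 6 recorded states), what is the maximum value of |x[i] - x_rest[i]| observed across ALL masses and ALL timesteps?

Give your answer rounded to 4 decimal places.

Answer: 2.5641

Derivation:
Step 0: x=[2.0000 10.0000] v=[0.0000 0.0000]
Step 1: x=[2.7500 9.5000] v=[3.0000 -2.0000]
Step 2: x=[4.0000 8.6563] v=[5.0000 -3.3750]
Step 3: x=[5.3321 7.7305] v=[5.3282 -3.7032]
Step 4: x=[6.2975 7.0049] v=[3.8614 -2.9024]
Step 5: x=[6.5641 6.6909] v=[1.0664 -1.2561]
Max displacement = 2.5641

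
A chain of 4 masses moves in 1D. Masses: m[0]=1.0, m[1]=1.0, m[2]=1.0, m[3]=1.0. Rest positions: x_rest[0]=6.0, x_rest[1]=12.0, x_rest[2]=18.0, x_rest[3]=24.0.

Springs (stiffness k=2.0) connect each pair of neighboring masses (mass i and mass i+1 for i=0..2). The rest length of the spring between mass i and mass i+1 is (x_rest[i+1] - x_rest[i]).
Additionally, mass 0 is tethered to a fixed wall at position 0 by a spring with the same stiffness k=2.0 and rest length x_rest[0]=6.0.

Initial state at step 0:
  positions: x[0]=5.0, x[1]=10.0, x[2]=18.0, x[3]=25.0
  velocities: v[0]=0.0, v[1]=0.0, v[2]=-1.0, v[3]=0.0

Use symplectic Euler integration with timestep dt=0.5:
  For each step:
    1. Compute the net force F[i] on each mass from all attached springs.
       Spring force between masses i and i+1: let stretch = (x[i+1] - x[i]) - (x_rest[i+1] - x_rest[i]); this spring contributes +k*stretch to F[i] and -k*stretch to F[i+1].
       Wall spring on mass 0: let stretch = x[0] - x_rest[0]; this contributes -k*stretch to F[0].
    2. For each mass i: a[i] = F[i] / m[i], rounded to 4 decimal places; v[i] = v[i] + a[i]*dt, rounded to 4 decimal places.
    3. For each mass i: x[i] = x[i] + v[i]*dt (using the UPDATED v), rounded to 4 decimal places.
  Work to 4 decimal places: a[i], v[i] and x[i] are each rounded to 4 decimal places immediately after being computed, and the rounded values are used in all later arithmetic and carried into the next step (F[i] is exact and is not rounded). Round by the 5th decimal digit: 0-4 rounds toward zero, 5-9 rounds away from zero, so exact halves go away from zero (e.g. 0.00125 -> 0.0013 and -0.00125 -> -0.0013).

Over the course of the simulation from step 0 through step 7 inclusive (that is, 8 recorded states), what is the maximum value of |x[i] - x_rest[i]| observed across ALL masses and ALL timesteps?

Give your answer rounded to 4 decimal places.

Answer: 2.5000

Derivation:
Step 0: x=[5.0000 10.0000 18.0000 25.0000] v=[0.0000 0.0000 -1.0000 0.0000]
Step 1: x=[5.0000 11.5000 17.0000 24.5000] v=[0.0000 3.0000 -2.0000 -1.0000]
Step 2: x=[5.7500 12.5000 17.0000 23.2500] v=[1.5000 2.0000 0.0000 -2.5000]
Step 3: x=[7.0000 12.3750 17.8750 21.8750] v=[2.5000 -0.2500 1.7500 -2.7500]
Step 4: x=[7.4375 12.3125 18.0000 21.5000] v=[0.8750 -0.1250 0.2500 -0.7500]
Step 5: x=[6.5938 12.6563 17.0313 22.3750] v=[-1.6875 0.6875 -1.9375 1.7500]
Step 6: x=[5.4844 12.1563 16.5469 23.5782] v=[-2.2188 -1.0000 -0.9688 2.4063]
Step 7: x=[4.9688 10.5157 17.3829 24.2657] v=[-1.0313 -3.2813 1.6719 1.3750]
Max displacement = 2.5000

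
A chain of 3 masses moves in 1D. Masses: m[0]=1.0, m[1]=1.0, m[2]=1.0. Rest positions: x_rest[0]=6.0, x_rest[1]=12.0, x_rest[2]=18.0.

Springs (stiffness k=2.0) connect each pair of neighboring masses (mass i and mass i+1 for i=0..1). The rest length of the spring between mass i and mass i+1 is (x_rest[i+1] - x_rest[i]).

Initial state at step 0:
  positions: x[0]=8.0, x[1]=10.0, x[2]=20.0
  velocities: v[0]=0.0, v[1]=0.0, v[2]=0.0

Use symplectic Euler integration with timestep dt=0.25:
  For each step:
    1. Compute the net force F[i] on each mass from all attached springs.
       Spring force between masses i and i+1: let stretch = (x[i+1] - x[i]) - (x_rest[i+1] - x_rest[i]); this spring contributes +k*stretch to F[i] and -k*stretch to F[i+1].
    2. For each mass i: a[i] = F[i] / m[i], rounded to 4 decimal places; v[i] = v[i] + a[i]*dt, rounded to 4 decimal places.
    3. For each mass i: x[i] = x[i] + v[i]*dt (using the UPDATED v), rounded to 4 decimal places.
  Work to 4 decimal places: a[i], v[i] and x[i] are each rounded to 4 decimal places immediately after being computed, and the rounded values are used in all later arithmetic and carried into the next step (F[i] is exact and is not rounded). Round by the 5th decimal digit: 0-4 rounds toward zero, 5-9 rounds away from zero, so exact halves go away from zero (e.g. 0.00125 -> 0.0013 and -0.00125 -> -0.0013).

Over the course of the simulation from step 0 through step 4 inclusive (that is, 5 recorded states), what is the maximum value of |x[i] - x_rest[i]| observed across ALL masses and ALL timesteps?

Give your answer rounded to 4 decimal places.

Answer: 3.3066

Derivation:
Step 0: x=[8.0000 10.0000 20.0000] v=[0.0000 0.0000 0.0000]
Step 1: x=[7.5000 11.0000 19.5000] v=[-2.0000 4.0000 -2.0000]
Step 2: x=[6.6875 12.6250 18.6875] v=[-3.2500 6.5000 -3.2500]
Step 3: x=[5.8672 14.2656 17.8672] v=[-3.2813 6.5625 -3.2813]
Step 4: x=[5.3467 15.3066 17.3467] v=[-2.0821 4.1641 -2.0821]
Max displacement = 3.3066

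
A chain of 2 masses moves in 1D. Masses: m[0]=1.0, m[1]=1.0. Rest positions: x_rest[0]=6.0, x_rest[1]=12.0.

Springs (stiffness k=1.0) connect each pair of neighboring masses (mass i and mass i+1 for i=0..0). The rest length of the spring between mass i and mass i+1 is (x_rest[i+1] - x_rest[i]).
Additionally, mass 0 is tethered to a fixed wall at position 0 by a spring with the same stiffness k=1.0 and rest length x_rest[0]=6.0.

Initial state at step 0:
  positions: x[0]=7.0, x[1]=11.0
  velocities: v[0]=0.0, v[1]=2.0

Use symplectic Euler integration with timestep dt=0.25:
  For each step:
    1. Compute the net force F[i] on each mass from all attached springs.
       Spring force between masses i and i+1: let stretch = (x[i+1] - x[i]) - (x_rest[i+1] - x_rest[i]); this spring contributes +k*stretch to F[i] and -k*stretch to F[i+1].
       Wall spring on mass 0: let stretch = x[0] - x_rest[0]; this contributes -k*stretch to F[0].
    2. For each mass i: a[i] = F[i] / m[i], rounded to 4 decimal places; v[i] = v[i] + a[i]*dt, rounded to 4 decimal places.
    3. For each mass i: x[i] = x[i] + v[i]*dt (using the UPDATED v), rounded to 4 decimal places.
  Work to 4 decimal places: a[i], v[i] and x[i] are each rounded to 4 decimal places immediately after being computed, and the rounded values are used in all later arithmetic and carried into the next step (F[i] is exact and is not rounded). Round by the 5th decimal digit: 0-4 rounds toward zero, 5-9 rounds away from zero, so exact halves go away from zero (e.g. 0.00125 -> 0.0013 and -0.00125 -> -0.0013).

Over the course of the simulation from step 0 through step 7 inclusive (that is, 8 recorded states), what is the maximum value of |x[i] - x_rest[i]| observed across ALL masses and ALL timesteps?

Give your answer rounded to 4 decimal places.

Step 0: x=[7.0000 11.0000] v=[0.0000 2.0000]
Step 1: x=[6.8125 11.6250] v=[-0.7500 2.5000]
Step 2: x=[6.5000 12.3242] v=[-1.2500 2.7969]
Step 3: x=[6.1453 13.0344] v=[-1.4190 2.8409]
Step 4: x=[5.8370 13.6891] v=[-1.2331 2.6186]
Step 5: x=[5.6547 14.2280] v=[-0.7293 2.1556]
Step 6: x=[5.6548 14.6061] v=[0.0004 1.5123]
Step 7: x=[5.8609 14.7997] v=[0.8245 0.7745]
Max displacement = 2.7997

Answer: 2.7997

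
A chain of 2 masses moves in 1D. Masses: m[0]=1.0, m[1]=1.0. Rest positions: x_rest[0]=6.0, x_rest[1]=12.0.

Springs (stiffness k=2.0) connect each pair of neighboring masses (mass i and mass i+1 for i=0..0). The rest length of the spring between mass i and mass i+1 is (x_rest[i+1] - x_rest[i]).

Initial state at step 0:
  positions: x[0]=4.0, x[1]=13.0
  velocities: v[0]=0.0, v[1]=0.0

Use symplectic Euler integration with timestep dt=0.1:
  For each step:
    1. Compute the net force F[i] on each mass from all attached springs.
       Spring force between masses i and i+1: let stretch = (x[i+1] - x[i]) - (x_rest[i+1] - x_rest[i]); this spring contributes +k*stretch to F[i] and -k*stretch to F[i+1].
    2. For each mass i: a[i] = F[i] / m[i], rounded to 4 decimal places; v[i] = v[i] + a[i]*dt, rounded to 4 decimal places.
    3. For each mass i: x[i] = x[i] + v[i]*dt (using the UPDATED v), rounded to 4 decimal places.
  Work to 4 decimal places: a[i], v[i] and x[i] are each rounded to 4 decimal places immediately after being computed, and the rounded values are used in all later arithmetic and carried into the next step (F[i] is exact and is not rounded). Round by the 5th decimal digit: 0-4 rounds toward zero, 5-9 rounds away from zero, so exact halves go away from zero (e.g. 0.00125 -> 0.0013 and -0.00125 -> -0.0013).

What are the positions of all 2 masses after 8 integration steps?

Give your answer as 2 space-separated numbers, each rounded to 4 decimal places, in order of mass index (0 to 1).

Step 0: x=[4.0000 13.0000] v=[0.0000 0.0000]
Step 1: x=[4.0600 12.9400] v=[0.6000 -0.6000]
Step 2: x=[4.1776 12.8224] v=[1.1760 -1.1760]
Step 3: x=[4.3481 12.6519] v=[1.7050 -1.7050]
Step 4: x=[4.5647 12.4353] v=[2.1658 -2.1658]
Step 5: x=[4.8187 12.1813] v=[2.5399 -2.5399]
Step 6: x=[5.0999 11.9001] v=[2.8124 -2.8124]
Step 7: x=[5.3971 11.6029] v=[2.9724 -2.9724]
Step 8: x=[5.6985 11.3015] v=[3.0136 -3.0136]

Answer: 5.6985 11.3015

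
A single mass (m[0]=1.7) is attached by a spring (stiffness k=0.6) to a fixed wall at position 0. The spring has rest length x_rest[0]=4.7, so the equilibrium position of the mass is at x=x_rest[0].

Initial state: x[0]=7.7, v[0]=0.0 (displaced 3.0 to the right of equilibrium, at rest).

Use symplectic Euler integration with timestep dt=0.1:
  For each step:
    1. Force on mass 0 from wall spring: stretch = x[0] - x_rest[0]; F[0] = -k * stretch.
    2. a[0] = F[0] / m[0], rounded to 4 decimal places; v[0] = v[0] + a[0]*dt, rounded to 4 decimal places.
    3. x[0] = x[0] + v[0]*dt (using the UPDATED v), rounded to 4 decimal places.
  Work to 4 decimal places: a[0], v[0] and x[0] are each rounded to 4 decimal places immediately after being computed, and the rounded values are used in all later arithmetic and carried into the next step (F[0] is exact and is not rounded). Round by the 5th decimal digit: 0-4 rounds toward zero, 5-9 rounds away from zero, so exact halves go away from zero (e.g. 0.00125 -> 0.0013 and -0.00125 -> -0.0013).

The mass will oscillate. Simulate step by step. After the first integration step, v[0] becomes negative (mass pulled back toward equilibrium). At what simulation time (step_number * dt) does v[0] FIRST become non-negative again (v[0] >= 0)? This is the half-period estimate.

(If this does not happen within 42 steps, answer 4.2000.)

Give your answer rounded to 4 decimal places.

Answer: 4.2000

Derivation:
Step 0: x=[7.7000] v=[0.0000]
Step 1: x=[7.6894] v=[-0.1059]
Step 2: x=[7.6683] v=[-0.2114]
Step 3: x=[7.6367] v=[-0.3162]
Step 4: x=[7.5947] v=[-0.4199]
Step 5: x=[7.5425] v=[-0.5221]
Step 6: x=[7.4803] v=[-0.6224]
Step 7: x=[7.4083] v=[-0.7205]
Step 8: x=[7.3267] v=[-0.8161]
Step 9: x=[7.2358] v=[-0.9088]
Step 10: x=[7.1360] v=[-0.9983]
Step 11: x=[7.0276] v=[-1.0843]
Step 12: x=[6.9110] v=[-1.1665]
Step 13: x=[6.7866] v=[-1.2445]
Step 14: x=[6.6548] v=[-1.3181]
Step 15: x=[6.5161] v=[-1.3871]
Step 16: x=[6.3710] v=[-1.4512]
Step 17: x=[6.2200] v=[-1.5102]
Step 18: x=[6.0636] v=[-1.5639]
Step 19: x=[5.9024] v=[-1.6120]
Step 20: x=[5.7370] v=[-1.6544]
Step 21: x=[5.5679] v=[-1.6910]
Step 22: x=[5.3957] v=[-1.7216]
Step 23: x=[5.2211] v=[-1.7462]
Step 24: x=[5.0446] v=[-1.7646]
Step 25: x=[4.8669] v=[-1.7768]
Step 26: x=[4.6886] v=[-1.7827]
Step 27: x=[4.5104] v=[-1.7823]
Step 28: x=[4.3328] v=[-1.7756]
Step 29: x=[4.1565] v=[-1.7626]
Step 30: x=[3.9822] v=[-1.7434]
Step 31: x=[3.8104] v=[-1.7181]
Step 32: x=[3.6417] v=[-1.6867]
Step 33: x=[3.4768] v=[-1.6494]
Step 34: x=[3.3162] v=[-1.6062]
Step 35: x=[3.1605] v=[-1.5574]
Step 36: x=[3.0102] v=[-1.5031]
Step 37: x=[2.8659] v=[-1.4435]
Step 38: x=[2.7280] v=[-1.3788]
Step 39: x=[2.5971] v=[-1.3092]
Step 40: x=[2.4736] v=[-1.2350]
Step 41: x=[2.3580] v=[-1.1564]
Step 42: x=[2.2506] v=[-1.0737]
v[0] did not become non-negative within 42 steps; using fallback time=4.2000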